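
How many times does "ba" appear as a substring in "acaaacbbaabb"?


Searching for "ba" in "acaaacbbaabb"
Scanning each position:
  Position 0: "ac" => no
  Position 1: "ca" => no
  Position 2: "aa" => no
  Position 3: "aa" => no
  Position 4: "ac" => no
  Position 5: "cb" => no
  Position 6: "bb" => no
  Position 7: "ba" => MATCH
  Position 8: "aa" => no
  Position 9: "ab" => no
  Position 10: "bb" => no
Total occurrences: 1

1


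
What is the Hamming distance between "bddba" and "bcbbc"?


Comparing "bddba" and "bcbbc" position by position:
  Position 0: 'b' vs 'b' => same
  Position 1: 'd' vs 'c' => differ
  Position 2: 'd' vs 'b' => differ
  Position 3: 'b' vs 'b' => same
  Position 4: 'a' vs 'c' => differ
Total differences (Hamming distance): 3

3


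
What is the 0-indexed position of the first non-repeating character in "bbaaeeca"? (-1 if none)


Input: bbaaeeca
Character frequencies:
  'a': 3
  'b': 2
  'c': 1
  'e': 2
Scanning left to right for freq == 1:
  Position 0 ('b'): freq=2, skip
  Position 1 ('b'): freq=2, skip
  Position 2 ('a'): freq=3, skip
  Position 3 ('a'): freq=3, skip
  Position 4 ('e'): freq=2, skip
  Position 5 ('e'): freq=2, skip
  Position 6 ('c'): unique! => answer = 6

6


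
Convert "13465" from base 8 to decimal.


Input: "13465" in base 8
Positional expansion:
  Digit '1' (value 1) x 8^4 = 4096
  Digit '3' (value 3) x 8^3 = 1536
  Digit '4' (value 4) x 8^2 = 256
  Digit '6' (value 6) x 8^1 = 48
  Digit '5' (value 5) x 8^0 = 5
Sum = 5941

5941


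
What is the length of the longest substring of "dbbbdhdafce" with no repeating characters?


Input: "dbbbdhdafce"
Sliding window (track last position of each char):
  Position 0 ('d'): window [0,0] length 1 -- new best
  Position 1 ('b'): window [0,1] length 2 -- new best
  Position 2 ('b'): repeat (last at 1), move window start to 2
  Position 2 ('b'): window [2,2] length 1
  Position 3 ('b'): repeat (last at 2), move window start to 3
  Position 3 ('b'): window [3,3] length 1
  Position 4 ('d'): window [3,4] length 2
  Position 5 ('h'): window [3,5] length 3 -- new best
  Position 6 ('d'): repeat (last at 4), move window start to 5
  Position 6 ('d'): window [5,6] length 2
  Position 7 ('a'): window [5,7] length 3
  Position 8 ('f'): window [5,8] length 4 -- new best
  Position 9 ('c'): window [5,9] length 5 -- new best
  Position 10 ('e'): window [5,10] length 6 -- new best
Longest substring with no repeats: "hdafce" with length 6

6


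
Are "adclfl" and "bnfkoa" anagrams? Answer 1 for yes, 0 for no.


Strings: "adclfl", "bnfkoa"
Sorted first:  acdfll
Sorted second: abfkno
Differ at position 1: 'c' vs 'b' => not anagrams

0


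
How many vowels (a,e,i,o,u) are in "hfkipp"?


Input: hfkipp
Checking each character:
  'h' at position 0: consonant
  'f' at position 1: consonant
  'k' at position 2: consonant
  'i' at position 3: vowel (running total: 1)
  'p' at position 4: consonant
  'p' at position 5: consonant
Total vowels: 1

1


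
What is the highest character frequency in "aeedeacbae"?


Input: aeedeacbae
Character counts:
  'a': 3
  'b': 1
  'c': 1
  'd': 1
  'e': 4
Maximum frequency: 4

4


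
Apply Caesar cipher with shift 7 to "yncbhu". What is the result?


Caesar cipher: shift "yncbhu" by 7
  'y' (pos 24) + 7 = pos 5 = 'f'
  'n' (pos 13) + 7 = pos 20 = 'u'
  'c' (pos 2) + 7 = pos 9 = 'j'
  'b' (pos 1) + 7 = pos 8 = 'i'
  'h' (pos 7) + 7 = pos 14 = 'o'
  'u' (pos 20) + 7 = pos 1 = 'b'
Result: fujiob

fujiob


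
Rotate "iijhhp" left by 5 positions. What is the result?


Input: "iijhhp", rotate left by 5
First 5 characters: "iijhh"
Remaining characters: "p"
Concatenate remaining + first: "p" + "iijhh" = "piijhh"

piijhh


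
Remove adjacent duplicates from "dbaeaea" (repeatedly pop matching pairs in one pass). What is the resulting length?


Input: dbaeaea
Stack-based adjacent duplicate removal:
  Read 'd': push. Stack: d
  Read 'b': push. Stack: db
  Read 'a': push. Stack: dba
  Read 'e': push. Stack: dbae
  Read 'a': push. Stack: dbaea
  Read 'e': push. Stack: dbaeae
  Read 'a': push. Stack: dbaeaea
Final stack: "dbaeaea" (length 7)

7


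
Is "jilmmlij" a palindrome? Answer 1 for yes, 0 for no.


Input: jilmmlij
Reversed: jilmmlij
  Compare pos 0 ('j') with pos 7 ('j'): match
  Compare pos 1 ('i') with pos 6 ('i'): match
  Compare pos 2 ('l') with pos 5 ('l'): match
  Compare pos 3 ('m') with pos 4 ('m'): match
Result: palindrome

1


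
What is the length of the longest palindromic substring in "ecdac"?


Input: "ecdac"
Checking substrings for palindromes:
  No multi-char palindromic substrings found
Longest palindromic substring: "e" with length 1

1


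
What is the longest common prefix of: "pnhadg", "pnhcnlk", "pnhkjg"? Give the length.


Words: pnhadg, pnhcnlk, pnhkjg
  Position 0: all 'p' => match
  Position 1: all 'n' => match
  Position 2: all 'h' => match
  Position 3: ('a', 'c', 'k') => mismatch, stop
LCP = "pnh" (length 3)

3


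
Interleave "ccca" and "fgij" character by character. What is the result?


Interleaving "ccca" and "fgij":
  Position 0: 'c' from first, 'f' from second => "cf"
  Position 1: 'c' from first, 'g' from second => "cg"
  Position 2: 'c' from first, 'i' from second => "ci"
  Position 3: 'a' from first, 'j' from second => "aj"
Result: cfcgciaj

cfcgciaj


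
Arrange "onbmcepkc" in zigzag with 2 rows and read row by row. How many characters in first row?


Zigzag "onbmcepkc" into 2 rows:
Placing characters:
  'o' => row 0
  'n' => row 1
  'b' => row 0
  'm' => row 1
  'c' => row 0
  'e' => row 1
  'p' => row 0
  'k' => row 1
  'c' => row 0
Rows:
  Row 0: "obcpc"
  Row 1: "nmek"
First row length: 5

5


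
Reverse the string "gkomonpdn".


Input: gkomonpdn
Reading characters right to left:
  Position 8: 'n'
  Position 7: 'd'
  Position 6: 'p'
  Position 5: 'n'
  Position 4: 'o'
  Position 3: 'm'
  Position 2: 'o'
  Position 1: 'k'
  Position 0: 'g'
Reversed: ndpnomokg

ndpnomokg


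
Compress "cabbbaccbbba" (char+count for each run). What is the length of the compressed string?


Input: cabbbaccbbba
Runs:
  'c' x 1 => "c1"
  'a' x 1 => "a1"
  'b' x 3 => "b3"
  'a' x 1 => "a1"
  'c' x 2 => "c2"
  'b' x 3 => "b3"
  'a' x 1 => "a1"
Compressed: "c1a1b3a1c2b3a1"
Compressed length: 14

14


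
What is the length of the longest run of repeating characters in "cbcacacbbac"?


Input: "cbcacacbbac"
Scanning for longest run:
  Position 1 ('b'): new char, reset run to 1
  Position 2 ('c'): new char, reset run to 1
  Position 3 ('a'): new char, reset run to 1
  Position 4 ('c'): new char, reset run to 1
  Position 5 ('a'): new char, reset run to 1
  Position 6 ('c'): new char, reset run to 1
  Position 7 ('b'): new char, reset run to 1
  Position 8 ('b'): continues run of 'b', length=2
  Position 9 ('a'): new char, reset run to 1
  Position 10 ('c'): new char, reset run to 1
Longest run: 'b' with length 2

2


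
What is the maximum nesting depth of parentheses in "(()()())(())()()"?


Input: "(()()())(())()()"
Tracking depth:
  Position 0 '(': depth becomes 1
  Position 1 '(': depth becomes 2
  Position 2 ')': depth becomes 1
  Position 3 '(': depth becomes 2
  Position 4 ')': depth becomes 1
  Position 5 '(': depth becomes 2
  Position 6 ')': depth becomes 1
  Position 7 ')': depth becomes 0
  Position 8 '(': depth becomes 1
  Position 9 '(': depth becomes 2
  Position 10 ')': depth becomes 1
  Position 11 ')': depth becomes 0
  Position 12 '(': depth becomes 1
  Position 13 ')': depth becomes 0
  Position 14 '(': depth becomes 1
  Position 15 ')': depth becomes 0
Maximum depth reached: 2

2


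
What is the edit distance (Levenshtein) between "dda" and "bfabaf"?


Computing edit distance: "dda" -> "bfabaf"
DP table:
           b    f    a    b    a    f
      0    1    2    3    4    5    6
  d   1    1    2    3    4    5    6
  d   2    2    2    3    4    5    6
  a   3    3    3    2    3    4    5
Edit distance = dp[3][6] = 5

5


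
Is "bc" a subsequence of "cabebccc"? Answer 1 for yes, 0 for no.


Check if "bc" is a subsequence of "cabebccc"
Greedy scan:
  Position 0 ('c'): no match needed
  Position 1 ('a'): no match needed
  Position 2 ('b'): matches sub[0] = 'b'
  Position 3 ('e'): no match needed
  Position 4 ('b'): no match needed
  Position 5 ('c'): matches sub[1] = 'c'
  Position 6 ('c'): no match needed
  Position 7 ('c'): no match needed
All 2 characters matched => is a subsequence

1


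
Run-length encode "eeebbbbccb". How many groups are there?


Input: eeebbbbccb
Scanning for consecutive runs:
  Group 1: 'e' x 3 (positions 0-2)
  Group 2: 'b' x 4 (positions 3-6)
  Group 3: 'c' x 2 (positions 7-8)
  Group 4: 'b' x 1 (positions 9-9)
Total groups: 4

4


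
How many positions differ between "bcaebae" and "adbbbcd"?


Comparing "bcaebae" and "adbbbcd" position by position:
  Position 0: 'b' vs 'a' => DIFFER
  Position 1: 'c' vs 'd' => DIFFER
  Position 2: 'a' vs 'b' => DIFFER
  Position 3: 'e' vs 'b' => DIFFER
  Position 4: 'b' vs 'b' => same
  Position 5: 'a' vs 'c' => DIFFER
  Position 6: 'e' vs 'd' => DIFFER
Positions that differ: 6

6


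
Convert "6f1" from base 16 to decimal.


Input: "6f1" in base 16
Positional expansion:
  Digit '6' (value 6) x 16^2 = 1536
  Digit 'f' (value 15) x 16^1 = 240
  Digit '1' (value 1) x 16^0 = 1
Sum = 1777

1777


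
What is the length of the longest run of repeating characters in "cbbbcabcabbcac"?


Input: "cbbbcabcabbcac"
Scanning for longest run:
  Position 1 ('b'): new char, reset run to 1
  Position 2 ('b'): continues run of 'b', length=2
  Position 3 ('b'): continues run of 'b', length=3
  Position 4 ('c'): new char, reset run to 1
  Position 5 ('a'): new char, reset run to 1
  Position 6 ('b'): new char, reset run to 1
  Position 7 ('c'): new char, reset run to 1
  Position 8 ('a'): new char, reset run to 1
  Position 9 ('b'): new char, reset run to 1
  Position 10 ('b'): continues run of 'b', length=2
  Position 11 ('c'): new char, reset run to 1
  Position 12 ('a'): new char, reset run to 1
  Position 13 ('c'): new char, reset run to 1
Longest run: 'b' with length 3

3


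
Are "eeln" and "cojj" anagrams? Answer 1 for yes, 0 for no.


Strings: "eeln", "cojj"
Sorted first:  eeln
Sorted second: cjjo
Differ at position 0: 'e' vs 'c' => not anagrams

0


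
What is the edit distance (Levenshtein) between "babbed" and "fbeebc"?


Computing edit distance: "babbed" -> "fbeebc"
DP table:
           f    b    e    e    b    c
      0    1    2    3    4    5    6
  b   1    1    1    2    3    4    5
  a   2    2    2    2    3    4    5
  b   3    3    2    3    3    3    4
  b   4    4    3    3    4    3    4
  e   5    5    4    3    3    4    4
  d   6    6    5    4    4    4    5
Edit distance = dp[6][6] = 5

5


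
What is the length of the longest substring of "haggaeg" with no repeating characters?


Input: "haggaeg"
Sliding window (track last position of each char):
  Position 0 ('h'): window [0,0] length 1 -- new best
  Position 1 ('a'): window [0,1] length 2 -- new best
  Position 2 ('g'): window [0,2] length 3 -- new best
  Position 3 ('g'): repeat (last at 2), move window start to 3
  Position 3 ('g'): window [3,3] length 1
  Position 4 ('a'): window [3,4] length 2
  Position 5 ('e'): window [3,5] length 3
  Position 6 ('g'): repeat (last at 3), move window start to 4
  Position 6 ('g'): window [4,6] length 3
Longest substring with no repeats: "hag" with length 3

3


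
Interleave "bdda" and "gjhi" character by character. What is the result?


Interleaving "bdda" and "gjhi":
  Position 0: 'b' from first, 'g' from second => "bg"
  Position 1: 'd' from first, 'j' from second => "dj"
  Position 2: 'd' from first, 'h' from second => "dh"
  Position 3: 'a' from first, 'i' from second => "ai"
Result: bgdjdhai

bgdjdhai


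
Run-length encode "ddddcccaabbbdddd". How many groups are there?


Input: ddddcccaabbbdddd
Scanning for consecutive runs:
  Group 1: 'd' x 4 (positions 0-3)
  Group 2: 'c' x 3 (positions 4-6)
  Group 3: 'a' x 2 (positions 7-8)
  Group 4: 'b' x 3 (positions 9-11)
  Group 5: 'd' x 4 (positions 12-15)
Total groups: 5

5


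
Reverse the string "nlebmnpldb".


Input: nlebmnpldb
Reading characters right to left:
  Position 9: 'b'
  Position 8: 'd'
  Position 7: 'l'
  Position 6: 'p'
  Position 5: 'n'
  Position 4: 'm'
  Position 3: 'b'
  Position 2: 'e'
  Position 1: 'l'
  Position 0: 'n'
Reversed: bdlpnmbeln

bdlpnmbeln


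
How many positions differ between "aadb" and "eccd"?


Comparing "aadb" and "eccd" position by position:
  Position 0: 'a' vs 'e' => DIFFER
  Position 1: 'a' vs 'c' => DIFFER
  Position 2: 'd' vs 'c' => DIFFER
  Position 3: 'b' vs 'd' => DIFFER
Positions that differ: 4

4


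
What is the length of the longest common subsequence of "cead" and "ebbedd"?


LCS of "cead" and "ebbedd"
DP table:
           e    b    b    e    d    d
      0    0    0    0    0    0    0
  c   0    0    0    0    0    0    0
  e   0    1    1    1    1    1    1
  a   0    1    1    1    1    1    1
  d   0    1    1    1    1    2    2
LCS length = dp[4][6] = 2

2


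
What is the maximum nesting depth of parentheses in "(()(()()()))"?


Input: "(()(()()()))"
Tracking depth:
  Position 0 '(': depth becomes 1
  Position 1 '(': depth becomes 2
  Position 2 ')': depth becomes 1
  Position 3 '(': depth becomes 2
  Position 4 '(': depth becomes 3
  Position 5 ')': depth becomes 2
  Position 6 '(': depth becomes 3
  Position 7 ')': depth becomes 2
  Position 8 '(': depth becomes 3
  Position 9 ')': depth becomes 2
  Position 10 ')': depth becomes 1
  Position 11 ')': depth becomes 0
Maximum depth reached: 3

3


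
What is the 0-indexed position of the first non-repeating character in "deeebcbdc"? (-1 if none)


Input: deeebcbdc
Character frequencies:
  'b': 2
  'c': 2
  'd': 2
  'e': 3
Scanning left to right for freq == 1:
  Position 0 ('d'): freq=2, skip
  Position 1 ('e'): freq=3, skip
  Position 2 ('e'): freq=3, skip
  Position 3 ('e'): freq=3, skip
  Position 4 ('b'): freq=2, skip
  Position 5 ('c'): freq=2, skip
  Position 6 ('b'): freq=2, skip
  Position 7 ('d'): freq=2, skip
  Position 8 ('c'): freq=2, skip
  No unique character found => answer = -1

-1


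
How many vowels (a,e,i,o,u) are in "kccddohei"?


Input: kccddohei
Checking each character:
  'k' at position 0: consonant
  'c' at position 1: consonant
  'c' at position 2: consonant
  'd' at position 3: consonant
  'd' at position 4: consonant
  'o' at position 5: vowel (running total: 1)
  'h' at position 6: consonant
  'e' at position 7: vowel (running total: 2)
  'i' at position 8: vowel (running total: 3)
Total vowels: 3

3


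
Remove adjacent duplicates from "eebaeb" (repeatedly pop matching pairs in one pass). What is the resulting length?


Input: eebaeb
Stack-based adjacent duplicate removal:
  Read 'e': push. Stack: e
  Read 'e': matches stack top 'e' => pop. Stack: (empty)
  Read 'b': push. Stack: b
  Read 'a': push. Stack: ba
  Read 'e': push. Stack: bae
  Read 'b': push. Stack: baeb
Final stack: "baeb" (length 4)

4


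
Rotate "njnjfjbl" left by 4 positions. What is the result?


Input: "njnjfjbl", rotate left by 4
First 4 characters: "njnj"
Remaining characters: "fjbl"
Concatenate remaining + first: "fjbl" + "njnj" = "fjblnjnj"

fjblnjnj


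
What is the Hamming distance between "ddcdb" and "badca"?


Comparing "ddcdb" and "badca" position by position:
  Position 0: 'd' vs 'b' => differ
  Position 1: 'd' vs 'a' => differ
  Position 2: 'c' vs 'd' => differ
  Position 3: 'd' vs 'c' => differ
  Position 4: 'b' vs 'a' => differ
Total differences (Hamming distance): 5

5


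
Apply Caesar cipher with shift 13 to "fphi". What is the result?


Caesar cipher: shift "fphi" by 13
  'f' (pos 5) + 13 = pos 18 = 's'
  'p' (pos 15) + 13 = pos 2 = 'c'
  'h' (pos 7) + 13 = pos 20 = 'u'
  'i' (pos 8) + 13 = pos 21 = 'v'
Result: scuv

scuv


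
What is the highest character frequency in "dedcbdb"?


Input: dedcbdb
Character counts:
  'b': 2
  'c': 1
  'd': 3
  'e': 1
Maximum frequency: 3

3


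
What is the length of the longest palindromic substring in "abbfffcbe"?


Input: "abbfffcbe"
Checking substrings for palindromes:
  [3:6] "fff" (len 3) => palindrome
  [1:3] "bb" (len 2) => palindrome
  [3:5] "ff" (len 2) => palindrome
  [4:6] "ff" (len 2) => palindrome
Longest palindromic substring: "fff" with length 3

3


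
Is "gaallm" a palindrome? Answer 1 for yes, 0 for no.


Input: gaallm
Reversed: mllaag
  Compare pos 0 ('g') with pos 5 ('m'): MISMATCH
  Compare pos 1 ('a') with pos 4 ('l'): MISMATCH
  Compare pos 2 ('a') with pos 3 ('l'): MISMATCH
Result: not a palindrome

0


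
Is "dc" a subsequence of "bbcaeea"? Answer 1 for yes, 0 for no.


Check if "dc" is a subsequence of "bbcaeea"
Greedy scan:
  Position 0 ('b'): no match needed
  Position 1 ('b'): no match needed
  Position 2 ('c'): no match needed
  Position 3 ('a'): no match needed
  Position 4 ('e'): no match needed
  Position 5 ('e'): no match needed
  Position 6 ('a'): no match needed
Only matched 0/2 characters => not a subsequence

0


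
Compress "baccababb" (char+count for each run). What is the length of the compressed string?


Input: baccababb
Runs:
  'b' x 1 => "b1"
  'a' x 1 => "a1"
  'c' x 2 => "c2"
  'a' x 1 => "a1"
  'b' x 1 => "b1"
  'a' x 1 => "a1"
  'b' x 2 => "b2"
Compressed: "b1a1c2a1b1a1b2"
Compressed length: 14

14


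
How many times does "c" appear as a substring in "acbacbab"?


Searching for "c" in "acbacbab"
Scanning each position:
  Position 0: "a" => no
  Position 1: "c" => MATCH
  Position 2: "b" => no
  Position 3: "a" => no
  Position 4: "c" => MATCH
  Position 5: "b" => no
  Position 6: "a" => no
  Position 7: "b" => no
Total occurrences: 2

2


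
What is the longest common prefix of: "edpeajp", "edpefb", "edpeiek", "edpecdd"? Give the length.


Words: edpeajp, edpefb, edpeiek, edpecdd
  Position 0: all 'e' => match
  Position 1: all 'd' => match
  Position 2: all 'p' => match
  Position 3: all 'e' => match
  Position 4: ('a', 'f', 'i', 'c') => mismatch, stop
LCP = "edpe" (length 4)

4


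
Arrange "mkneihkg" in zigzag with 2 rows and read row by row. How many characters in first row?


Zigzag "mkneihkg" into 2 rows:
Placing characters:
  'm' => row 0
  'k' => row 1
  'n' => row 0
  'e' => row 1
  'i' => row 0
  'h' => row 1
  'k' => row 0
  'g' => row 1
Rows:
  Row 0: "mnik"
  Row 1: "kehg"
First row length: 4

4


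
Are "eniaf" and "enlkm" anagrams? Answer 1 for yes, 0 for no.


Strings: "eniaf", "enlkm"
Sorted first:  aefin
Sorted second: eklmn
Differ at position 0: 'a' vs 'e' => not anagrams

0


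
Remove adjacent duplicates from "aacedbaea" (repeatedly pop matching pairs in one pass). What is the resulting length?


Input: aacedbaea
Stack-based adjacent duplicate removal:
  Read 'a': push. Stack: a
  Read 'a': matches stack top 'a' => pop. Stack: (empty)
  Read 'c': push. Stack: c
  Read 'e': push. Stack: ce
  Read 'd': push. Stack: ced
  Read 'b': push. Stack: cedb
  Read 'a': push. Stack: cedba
  Read 'e': push. Stack: cedbae
  Read 'a': push. Stack: cedbaea
Final stack: "cedbaea" (length 7)

7


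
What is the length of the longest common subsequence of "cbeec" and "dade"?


LCS of "cbeec" and "dade"
DP table:
           d    a    d    e
      0    0    0    0    0
  c   0    0    0    0    0
  b   0    0    0    0    0
  e   0    0    0    0    1
  e   0    0    0    0    1
  c   0    0    0    0    1
LCS length = dp[5][4] = 1

1


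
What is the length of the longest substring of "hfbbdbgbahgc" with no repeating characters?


Input: "hfbbdbgbahgc"
Sliding window (track last position of each char):
  Position 0 ('h'): window [0,0] length 1 -- new best
  Position 1 ('f'): window [0,1] length 2 -- new best
  Position 2 ('b'): window [0,2] length 3 -- new best
  Position 3 ('b'): repeat (last at 2), move window start to 3
  Position 3 ('b'): window [3,3] length 1
  Position 4 ('d'): window [3,4] length 2
  Position 5 ('b'): repeat (last at 3), move window start to 4
  Position 5 ('b'): window [4,5] length 2
  Position 6 ('g'): window [4,6] length 3
  Position 7 ('b'): repeat (last at 5), move window start to 6
  Position 7 ('b'): window [6,7] length 2
  Position 8 ('a'): window [6,8] length 3
  Position 9 ('h'): window [6,9] length 4 -- new best
  Position 10 ('g'): repeat (last at 6), move window start to 7
  Position 10 ('g'): window [7,10] length 4
  Position 11 ('c'): window [7,11] length 5 -- new best
Longest substring with no repeats: "bahgc" with length 5

5


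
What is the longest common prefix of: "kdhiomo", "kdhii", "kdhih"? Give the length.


Words: kdhiomo, kdhii, kdhih
  Position 0: all 'k' => match
  Position 1: all 'd' => match
  Position 2: all 'h' => match
  Position 3: all 'i' => match
  Position 4: ('o', 'i', 'h') => mismatch, stop
LCP = "kdhi" (length 4)

4


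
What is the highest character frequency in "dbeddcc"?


Input: dbeddcc
Character counts:
  'b': 1
  'c': 2
  'd': 3
  'e': 1
Maximum frequency: 3

3


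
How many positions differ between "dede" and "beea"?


Comparing "dede" and "beea" position by position:
  Position 0: 'd' vs 'b' => DIFFER
  Position 1: 'e' vs 'e' => same
  Position 2: 'd' vs 'e' => DIFFER
  Position 3: 'e' vs 'a' => DIFFER
Positions that differ: 3

3


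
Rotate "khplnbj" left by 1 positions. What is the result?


Input: "khplnbj", rotate left by 1
First 1 characters: "k"
Remaining characters: "hplnbj"
Concatenate remaining + first: "hplnbj" + "k" = "hplnbjk"

hplnbjk


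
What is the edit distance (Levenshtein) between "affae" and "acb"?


Computing edit distance: "affae" -> "acb"
DP table:
           a    c    b
      0    1    2    3
  a   1    0    1    2
  f   2    1    1    2
  f   3    2    2    2
  a   4    3    3    3
  e   5    4    4    4
Edit distance = dp[5][3] = 4

4


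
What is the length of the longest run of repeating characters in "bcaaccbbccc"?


Input: "bcaaccbbccc"
Scanning for longest run:
  Position 1 ('c'): new char, reset run to 1
  Position 2 ('a'): new char, reset run to 1
  Position 3 ('a'): continues run of 'a', length=2
  Position 4 ('c'): new char, reset run to 1
  Position 5 ('c'): continues run of 'c', length=2
  Position 6 ('b'): new char, reset run to 1
  Position 7 ('b'): continues run of 'b', length=2
  Position 8 ('c'): new char, reset run to 1
  Position 9 ('c'): continues run of 'c', length=2
  Position 10 ('c'): continues run of 'c', length=3
Longest run: 'c' with length 3

3


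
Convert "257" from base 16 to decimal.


Input: "257" in base 16
Positional expansion:
  Digit '2' (value 2) x 16^2 = 512
  Digit '5' (value 5) x 16^1 = 80
  Digit '7' (value 7) x 16^0 = 7
Sum = 599

599


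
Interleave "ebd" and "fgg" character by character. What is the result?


Interleaving "ebd" and "fgg":
  Position 0: 'e' from first, 'f' from second => "ef"
  Position 1: 'b' from first, 'g' from second => "bg"
  Position 2: 'd' from first, 'g' from second => "dg"
Result: efbgdg

efbgdg


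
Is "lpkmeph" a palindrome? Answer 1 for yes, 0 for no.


Input: lpkmeph
Reversed: hpemkpl
  Compare pos 0 ('l') with pos 6 ('h'): MISMATCH
  Compare pos 1 ('p') with pos 5 ('p'): match
  Compare pos 2 ('k') with pos 4 ('e'): MISMATCH
Result: not a palindrome

0


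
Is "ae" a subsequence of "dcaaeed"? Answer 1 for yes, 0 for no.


Check if "ae" is a subsequence of "dcaaeed"
Greedy scan:
  Position 0 ('d'): no match needed
  Position 1 ('c'): no match needed
  Position 2 ('a'): matches sub[0] = 'a'
  Position 3 ('a'): no match needed
  Position 4 ('e'): matches sub[1] = 'e'
  Position 5 ('e'): no match needed
  Position 6 ('d'): no match needed
All 2 characters matched => is a subsequence

1


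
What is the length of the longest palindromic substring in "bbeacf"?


Input: "bbeacf"
Checking substrings for palindromes:
  [0:2] "bb" (len 2) => palindrome
Longest palindromic substring: "bb" with length 2

2


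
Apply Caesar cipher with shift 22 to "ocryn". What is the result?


Caesar cipher: shift "ocryn" by 22
  'o' (pos 14) + 22 = pos 10 = 'k'
  'c' (pos 2) + 22 = pos 24 = 'y'
  'r' (pos 17) + 22 = pos 13 = 'n'
  'y' (pos 24) + 22 = pos 20 = 'u'
  'n' (pos 13) + 22 = pos 9 = 'j'
Result: kynuj

kynuj


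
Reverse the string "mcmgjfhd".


Input: mcmgjfhd
Reading characters right to left:
  Position 7: 'd'
  Position 6: 'h'
  Position 5: 'f'
  Position 4: 'j'
  Position 3: 'g'
  Position 2: 'm'
  Position 1: 'c'
  Position 0: 'm'
Reversed: dhfjgmcm

dhfjgmcm


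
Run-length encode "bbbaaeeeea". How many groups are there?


Input: bbbaaeeeea
Scanning for consecutive runs:
  Group 1: 'b' x 3 (positions 0-2)
  Group 2: 'a' x 2 (positions 3-4)
  Group 3: 'e' x 4 (positions 5-8)
  Group 4: 'a' x 1 (positions 9-9)
Total groups: 4

4


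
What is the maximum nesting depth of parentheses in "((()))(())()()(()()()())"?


Input: "((()))(())()()(()()()())"
Tracking depth:
  Position 0 '(': depth becomes 1
  Position 1 '(': depth becomes 2
  Position 2 '(': depth becomes 3
  Position 3 ')': depth becomes 2
  Position 4 ')': depth becomes 1
  Position 5 ')': depth becomes 0
  Position 6 '(': depth becomes 1
  Position 7 '(': depth becomes 2
  Position 8 ')': depth becomes 1
  Position 9 ')': depth becomes 0
  Position 10 '(': depth becomes 1
  Position 11 ')': depth becomes 0
  Position 12 '(': depth becomes 1
  Position 13 ')': depth becomes 0
  Position 14 '(': depth becomes 1
  Position 15 '(': depth becomes 2
  Position 16 ')': depth becomes 1
  Position 17 '(': depth becomes 2
  Position 18 ')': depth becomes 1
  Position 19 '(': depth becomes 2
  Position 20 ')': depth becomes 1
  Position 21 '(': depth becomes 2
  Position 22 ')': depth becomes 1
  Position 23 ')': depth becomes 0
Maximum depth reached: 3

3


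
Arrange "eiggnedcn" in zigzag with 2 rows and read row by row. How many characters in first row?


Zigzag "eiggnedcn" into 2 rows:
Placing characters:
  'e' => row 0
  'i' => row 1
  'g' => row 0
  'g' => row 1
  'n' => row 0
  'e' => row 1
  'd' => row 0
  'c' => row 1
  'n' => row 0
Rows:
  Row 0: "egndn"
  Row 1: "igec"
First row length: 5

5


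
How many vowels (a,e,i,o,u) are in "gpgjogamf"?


Input: gpgjogamf
Checking each character:
  'g' at position 0: consonant
  'p' at position 1: consonant
  'g' at position 2: consonant
  'j' at position 3: consonant
  'o' at position 4: vowel (running total: 1)
  'g' at position 5: consonant
  'a' at position 6: vowel (running total: 2)
  'm' at position 7: consonant
  'f' at position 8: consonant
Total vowels: 2

2


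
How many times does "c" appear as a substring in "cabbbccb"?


Searching for "c" in "cabbbccb"
Scanning each position:
  Position 0: "c" => MATCH
  Position 1: "a" => no
  Position 2: "b" => no
  Position 3: "b" => no
  Position 4: "b" => no
  Position 5: "c" => MATCH
  Position 6: "c" => MATCH
  Position 7: "b" => no
Total occurrences: 3

3


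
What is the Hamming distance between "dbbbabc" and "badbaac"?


Comparing "dbbbabc" and "badbaac" position by position:
  Position 0: 'd' vs 'b' => differ
  Position 1: 'b' vs 'a' => differ
  Position 2: 'b' vs 'd' => differ
  Position 3: 'b' vs 'b' => same
  Position 4: 'a' vs 'a' => same
  Position 5: 'b' vs 'a' => differ
  Position 6: 'c' vs 'c' => same
Total differences (Hamming distance): 4

4


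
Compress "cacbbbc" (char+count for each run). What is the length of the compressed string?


Input: cacbbbc
Runs:
  'c' x 1 => "c1"
  'a' x 1 => "a1"
  'c' x 1 => "c1"
  'b' x 3 => "b3"
  'c' x 1 => "c1"
Compressed: "c1a1c1b3c1"
Compressed length: 10

10


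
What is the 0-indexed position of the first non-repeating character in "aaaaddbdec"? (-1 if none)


Input: aaaaddbdec
Character frequencies:
  'a': 4
  'b': 1
  'c': 1
  'd': 3
  'e': 1
Scanning left to right for freq == 1:
  Position 0 ('a'): freq=4, skip
  Position 1 ('a'): freq=4, skip
  Position 2 ('a'): freq=4, skip
  Position 3 ('a'): freq=4, skip
  Position 4 ('d'): freq=3, skip
  Position 5 ('d'): freq=3, skip
  Position 6 ('b'): unique! => answer = 6

6


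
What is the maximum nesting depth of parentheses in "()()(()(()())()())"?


Input: "()()(()(()())()())"
Tracking depth:
  Position 0 '(': depth becomes 1
  Position 1 ')': depth becomes 0
  Position 2 '(': depth becomes 1
  Position 3 ')': depth becomes 0
  Position 4 '(': depth becomes 1
  Position 5 '(': depth becomes 2
  Position 6 ')': depth becomes 1
  Position 7 '(': depth becomes 2
  Position 8 '(': depth becomes 3
  Position 9 ')': depth becomes 2
  Position 10 '(': depth becomes 3
  Position 11 ')': depth becomes 2
  Position 12 ')': depth becomes 1
  Position 13 '(': depth becomes 2
  Position 14 ')': depth becomes 1
  Position 15 '(': depth becomes 2
  Position 16 ')': depth becomes 1
  Position 17 ')': depth becomes 0
Maximum depth reached: 3

3


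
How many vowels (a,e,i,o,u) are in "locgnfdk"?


Input: locgnfdk
Checking each character:
  'l' at position 0: consonant
  'o' at position 1: vowel (running total: 1)
  'c' at position 2: consonant
  'g' at position 3: consonant
  'n' at position 4: consonant
  'f' at position 5: consonant
  'd' at position 6: consonant
  'k' at position 7: consonant
Total vowels: 1

1


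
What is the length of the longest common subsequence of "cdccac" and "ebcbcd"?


LCS of "cdccac" and "ebcbcd"
DP table:
           e    b    c    b    c    d
      0    0    0    0    0    0    0
  c   0    0    0    1    1    1    1
  d   0    0    0    1    1    1    2
  c   0    0    0    1    1    2    2
  c   0    0    0    1    1    2    2
  a   0    0    0    1    1    2    2
  c   0    0    0    1    1    2    2
LCS length = dp[6][6] = 2

2


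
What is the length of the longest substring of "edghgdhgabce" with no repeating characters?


Input: "edghgdhgabce"
Sliding window (track last position of each char):
  Position 0 ('e'): window [0,0] length 1 -- new best
  Position 1 ('d'): window [0,1] length 2 -- new best
  Position 2 ('g'): window [0,2] length 3 -- new best
  Position 3 ('h'): window [0,3] length 4 -- new best
  Position 4 ('g'): repeat (last at 2), move window start to 3
  Position 4 ('g'): window [3,4] length 2
  Position 5 ('d'): window [3,5] length 3
  Position 6 ('h'): repeat (last at 3), move window start to 4
  Position 6 ('h'): window [4,6] length 3
  Position 7 ('g'): repeat (last at 4), move window start to 5
  Position 7 ('g'): window [5,7] length 3
  Position 8 ('a'): window [5,8] length 4
  Position 9 ('b'): window [5,9] length 5 -- new best
  Position 10 ('c'): window [5,10] length 6 -- new best
  Position 11 ('e'): window [5,11] length 7 -- new best
Longest substring with no repeats: "dhgabce" with length 7

7


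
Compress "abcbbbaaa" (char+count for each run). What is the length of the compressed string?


Input: abcbbbaaa
Runs:
  'a' x 1 => "a1"
  'b' x 1 => "b1"
  'c' x 1 => "c1"
  'b' x 3 => "b3"
  'a' x 3 => "a3"
Compressed: "a1b1c1b3a3"
Compressed length: 10

10


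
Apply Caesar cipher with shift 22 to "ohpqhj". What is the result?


Caesar cipher: shift "ohpqhj" by 22
  'o' (pos 14) + 22 = pos 10 = 'k'
  'h' (pos 7) + 22 = pos 3 = 'd'
  'p' (pos 15) + 22 = pos 11 = 'l'
  'q' (pos 16) + 22 = pos 12 = 'm'
  'h' (pos 7) + 22 = pos 3 = 'd'
  'j' (pos 9) + 22 = pos 5 = 'f'
Result: kdlmdf

kdlmdf


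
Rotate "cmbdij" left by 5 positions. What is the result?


Input: "cmbdij", rotate left by 5
First 5 characters: "cmbdi"
Remaining characters: "j"
Concatenate remaining + first: "j" + "cmbdi" = "jcmbdi"

jcmbdi


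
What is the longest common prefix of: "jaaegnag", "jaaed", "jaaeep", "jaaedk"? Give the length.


Words: jaaegnag, jaaed, jaaeep, jaaedk
  Position 0: all 'j' => match
  Position 1: all 'a' => match
  Position 2: all 'a' => match
  Position 3: all 'e' => match
  Position 4: ('g', 'd', 'e', 'd') => mismatch, stop
LCP = "jaae" (length 4)

4


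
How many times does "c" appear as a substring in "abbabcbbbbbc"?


Searching for "c" in "abbabcbbbbbc"
Scanning each position:
  Position 0: "a" => no
  Position 1: "b" => no
  Position 2: "b" => no
  Position 3: "a" => no
  Position 4: "b" => no
  Position 5: "c" => MATCH
  Position 6: "b" => no
  Position 7: "b" => no
  Position 8: "b" => no
  Position 9: "b" => no
  Position 10: "b" => no
  Position 11: "c" => MATCH
Total occurrences: 2

2


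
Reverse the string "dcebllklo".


Input: dcebllklo
Reading characters right to left:
  Position 8: 'o'
  Position 7: 'l'
  Position 6: 'k'
  Position 5: 'l'
  Position 4: 'l'
  Position 3: 'b'
  Position 2: 'e'
  Position 1: 'c'
  Position 0: 'd'
Reversed: olkllbecd

olkllbecd


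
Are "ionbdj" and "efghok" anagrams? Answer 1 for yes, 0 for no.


Strings: "ionbdj", "efghok"
Sorted first:  bdijno
Sorted second: efghko
Differ at position 0: 'b' vs 'e' => not anagrams

0


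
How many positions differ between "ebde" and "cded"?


Comparing "ebde" and "cded" position by position:
  Position 0: 'e' vs 'c' => DIFFER
  Position 1: 'b' vs 'd' => DIFFER
  Position 2: 'd' vs 'e' => DIFFER
  Position 3: 'e' vs 'd' => DIFFER
Positions that differ: 4

4


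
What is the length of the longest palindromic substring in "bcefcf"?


Input: "bcefcf"
Checking substrings for palindromes:
  [3:6] "fcf" (len 3) => palindrome
Longest palindromic substring: "fcf" with length 3

3


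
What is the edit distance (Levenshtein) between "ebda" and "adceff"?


Computing edit distance: "ebda" -> "adceff"
DP table:
           a    d    c    e    f    f
      0    1    2    3    4    5    6
  e   1    1    2    3    3    4    5
  b   2    2    2    3    4    4    5
  d   3    3    2    3    4    5    5
  a   4    3    3    3    4    5    6
Edit distance = dp[4][6] = 6

6


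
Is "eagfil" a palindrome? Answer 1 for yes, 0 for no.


Input: eagfil
Reversed: lifgae
  Compare pos 0 ('e') with pos 5 ('l'): MISMATCH
  Compare pos 1 ('a') with pos 4 ('i'): MISMATCH
  Compare pos 2 ('g') with pos 3 ('f'): MISMATCH
Result: not a palindrome

0


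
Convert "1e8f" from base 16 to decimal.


Input: "1e8f" in base 16
Positional expansion:
  Digit '1' (value 1) x 16^3 = 4096
  Digit 'e' (value 14) x 16^2 = 3584
  Digit '8' (value 8) x 16^1 = 128
  Digit 'f' (value 15) x 16^0 = 15
Sum = 7823

7823


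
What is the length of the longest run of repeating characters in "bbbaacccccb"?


Input: "bbbaacccccb"
Scanning for longest run:
  Position 1 ('b'): continues run of 'b', length=2
  Position 2 ('b'): continues run of 'b', length=3
  Position 3 ('a'): new char, reset run to 1
  Position 4 ('a'): continues run of 'a', length=2
  Position 5 ('c'): new char, reset run to 1
  Position 6 ('c'): continues run of 'c', length=2
  Position 7 ('c'): continues run of 'c', length=3
  Position 8 ('c'): continues run of 'c', length=4
  Position 9 ('c'): continues run of 'c', length=5
  Position 10 ('b'): new char, reset run to 1
Longest run: 'c' with length 5

5


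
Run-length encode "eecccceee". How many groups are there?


Input: eecccceee
Scanning for consecutive runs:
  Group 1: 'e' x 2 (positions 0-1)
  Group 2: 'c' x 4 (positions 2-5)
  Group 3: 'e' x 3 (positions 6-8)
Total groups: 3

3


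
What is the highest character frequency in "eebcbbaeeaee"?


Input: eebcbbaeeaee
Character counts:
  'a': 2
  'b': 3
  'c': 1
  'e': 6
Maximum frequency: 6

6


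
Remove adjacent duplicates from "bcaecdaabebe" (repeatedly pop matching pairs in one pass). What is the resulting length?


Input: bcaecdaabebe
Stack-based adjacent duplicate removal:
  Read 'b': push. Stack: b
  Read 'c': push. Stack: bc
  Read 'a': push. Stack: bca
  Read 'e': push. Stack: bcae
  Read 'c': push. Stack: bcaec
  Read 'd': push. Stack: bcaecd
  Read 'a': push. Stack: bcaecda
  Read 'a': matches stack top 'a' => pop. Stack: bcaecd
  Read 'b': push. Stack: bcaecdb
  Read 'e': push. Stack: bcaecdbe
  Read 'b': push. Stack: bcaecdbeb
  Read 'e': push. Stack: bcaecdbebe
Final stack: "bcaecdbebe" (length 10)

10


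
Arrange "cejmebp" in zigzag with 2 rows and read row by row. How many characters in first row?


Zigzag "cejmebp" into 2 rows:
Placing characters:
  'c' => row 0
  'e' => row 1
  'j' => row 0
  'm' => row 1
  'e' => row 0
  'b' => row 1
  'p' => row 0
Rows:
  Row 0: "cjep"
  Row 1: "emb"
First row length: 4

4


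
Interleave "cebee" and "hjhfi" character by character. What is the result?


Interleaving "cebee" and "hjhfi":
  Position 0: 'c' from first, 'h' from second => "ch"
  Position 1: 'e' from first, 'j' from second => "ej"
  Position 2: 'b' from first, 'h' from second => "bh"
  Position 3: 'e' from first, 'f' from second => "ef"
  Position 4: 'e' from first, 'i' from second => "ei"
Result: chejbhefei

chejbhefei


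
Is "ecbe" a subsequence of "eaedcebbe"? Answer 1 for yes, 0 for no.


Check if "ecbe" is a subsequence of "eaedcebbe"
Greedy scan:
  Position 0 ('e'): matches sub[0] = 'e'
  Position 1 ('a'): no match needed
  Position 2 ('e'): no match needed
  Position 3 ('d'): no match needed
  Position 4 ('c'): matches sub[1] = 'c'
  Position 5 ('e'): no match needed
  Position 6 ('b'): matches sub[2] = 'b'
  Position 7 ('b'): no match needed
  Position 8 ('e'): matches sub[3] = 'e'
All 4 characters matched => is a subsequence

1


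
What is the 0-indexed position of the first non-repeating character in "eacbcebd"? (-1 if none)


Input: eacbcebd
Character frequencies:
  'a': 1
  'b': 2
  'c': 2
  'd': 1
  'e': 2
Scanning left to right for freq == 1:
  Position 0 ('e'): freq=2, skip
  Position 1 ('a'): unique! => answer = 1

1


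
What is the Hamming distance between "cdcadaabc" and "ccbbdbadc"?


Comparing "cdcadaabc" and "ccbbdbadc" position by position:
  Position 0: 'c' vs 'c' => same
  Position 1: 'd' vs 'c' => differ
  Position 2: 'c' vs 'b' => differ
  Position 3: 'a' vs 'b' => differ
  Position 4: 'd' vs 'd' => same
  Position 5: 'a' vs 'b' => differ
  Position 6: 'a' vs 'a' => same
  Position 7: 'b' vs 'd' => differ
  Position 8: 'c' vs 'c' => same
Total differences (Hamming distance): 5

5


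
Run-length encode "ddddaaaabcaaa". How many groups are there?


Input: ddddaaaabcaaa
Scanning for consecutive runs:
  Group 1: 'd' x 4 (positions 0-3)
  Group 2: 'a' x 4 (positions 4-7)
  Group 3: 'b' x 1 (positions 8-8)
  Group 4: 'c' x 1 (positions 9-9)
  Group 5: 'a' x 3 (positions 10-12)
Total groups: 5

5


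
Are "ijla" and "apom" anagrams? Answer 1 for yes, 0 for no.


Strings: "ijla", "apom"
Sorted first:  aijl
Sorted second: amop
Differ at position 1: 'i' vs 'm' => not anagrams

0


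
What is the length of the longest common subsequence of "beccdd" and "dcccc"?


LCS of "beccdd" and "dcccc"
DP table:
           d    c    c    c    c
      0    0    0    0    0    0
  b   0    0    0    0    0    0
  e   0    0    0    0    0    0
  c   0    0    1    1    1    1
  c   0    0    1    2    2    2
  d   0    1    1    2    2    2
  d   0    1    1    2    2    2
LCS length = dp[6][5] = 2

2


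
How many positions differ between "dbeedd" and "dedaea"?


Comparing "dbeedd" and "dedaea" position by position:
  Position 0: 'd' vs 'd' => same
  Position 1: 'b' vs 'e' => DIFFER
  Position 2: 'e' vs 'd' => DIFFER
  Position 3: 'e' vs 'a' => DIFFER
  Position 4: 'd' vs 'e' => DIFFER
  Position 5: 'd' vs 'a' => DIFFER
Positions that differ: 5

5


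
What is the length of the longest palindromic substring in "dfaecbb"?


Input: "dfaecbb"
Checking substrings for palindromes:
  [5:7] "bb" (len 2) => palindrome
Longest palindromic substring: "bb" with length 2

2


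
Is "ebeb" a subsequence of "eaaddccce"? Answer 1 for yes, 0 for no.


Check if "ebeb" is a subsequence of "eaaddccce"
Greedy scan:
  Position 0 ('e'): matches sub[0] = 'e'
  Position 1 ('a'): no match needed
  Position 2 ('a'): no match needed
  Position 3 ('d'): no match needed
  Position 4 ('d'): no match needed
  Position 5 ('c'): no match needed
  Position 6 ('c'): no match needed
  Position 7 ('c'): no match needed
  Position 8 ('e'): no match needed
Only matched 1/4 characters => not a subsequence

0
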